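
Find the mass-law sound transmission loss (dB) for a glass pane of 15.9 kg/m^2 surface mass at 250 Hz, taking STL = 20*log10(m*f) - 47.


Mass law: STL = 20 * log10(m * f) - 47
  m * f = 15.9 * 250 = 3975
  log10(3975) = 3.59934
  STL = 20 * 3.59934 - 47 = 71.9868 - 47 = 25.0 dB

25.0 dB


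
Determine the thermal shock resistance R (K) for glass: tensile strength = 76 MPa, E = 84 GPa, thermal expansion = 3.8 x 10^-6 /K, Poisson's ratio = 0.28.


Thermal shock resistance: R = sigma * (1 - nu) / (E * alpha)
  Numerator = 76 * (1 - 0.28) = 54.72
  Denominator = 84 * 1000 * (3.8 x 10^-6) = 0.3192
  R = 54.72 / 0.3192 = 171.4 K

171.4 K


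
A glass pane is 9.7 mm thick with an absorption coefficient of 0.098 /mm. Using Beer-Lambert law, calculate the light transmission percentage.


Beer-Lambert law: T = exp(-alpha * thickness)
  exponent = -0.098 * 9.7 = -0.9506
  T = exp(-0.9506) = 0.3865
  Percentage = 0.3865 * 100 = 38.65%

38.65%


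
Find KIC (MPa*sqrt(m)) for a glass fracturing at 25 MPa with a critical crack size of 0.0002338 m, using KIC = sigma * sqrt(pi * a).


Fracture toughness: KIC = sigma * sqrt(pi * a)
  pi * a = pi * 0.0002338 = 0.000734504
  sqrt(pi * a) = 0.027102
  KIC = 25 * 0.027102 = 0.678 MPa*sqrt(m)

0.678 MPa*sqrt(m)


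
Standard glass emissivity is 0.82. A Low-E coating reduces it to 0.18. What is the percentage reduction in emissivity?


Percentage reduction = (1 - coated/uncoated) * 100
  Ratio = 0.18 / 0.82 = 0.2195
  Reduction = (1 - 0.2195) * 100 = 78.0%

78.0%


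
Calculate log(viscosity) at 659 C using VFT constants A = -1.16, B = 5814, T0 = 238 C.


VFT equation: log(eta) = A + B / (T - T0)
  T - T0 = 659 - 238 = 421
  B / (T - T0) = 5814 / 421 = 13.81
  log(eta) = -1.16 + 13.81 = 12.65

12.65


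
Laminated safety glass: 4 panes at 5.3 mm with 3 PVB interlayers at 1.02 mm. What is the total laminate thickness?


Total thickness = glass contribution + PVB contribution
  Glass: 4 * 5.3 = 21.2 mm
  PVB: 3 * 1.02 = 3.06 mm
  Total = 21.2 + 3.06 = 24.26 mm

24.26 mm


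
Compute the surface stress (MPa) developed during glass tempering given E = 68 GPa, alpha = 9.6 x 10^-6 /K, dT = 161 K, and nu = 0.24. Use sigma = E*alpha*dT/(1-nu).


Tempering stress: sigma = E * alpha * dT / (1 - nu)
  E (MPa) = 68 * 1000 = 68000
  Numerator = 68000 * (9.6 x 10^-6) * 161 = 105.1008
  Denominator = 1 - 0.24 = 0.76
  sigma = 105.1008 / 0.76 = 138.3 MPa

138.3 MPa


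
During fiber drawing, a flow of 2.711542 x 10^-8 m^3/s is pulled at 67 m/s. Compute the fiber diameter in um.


Cross-sectional area from continuity:
  A = Q / v = 2.711542 x 10^-8 / 67 = 4.047078 x 10^-10 m^2
Diameter from circular cross-section:
  d = sqrt(4A / pi) * 10^6 (m -> um)
  d = sqrt(4 * 4.047078 x 10^-10 / pi) * 10^6 = 22.7 um

22.7 um


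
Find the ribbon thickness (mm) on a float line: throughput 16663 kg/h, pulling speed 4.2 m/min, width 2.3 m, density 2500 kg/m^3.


Ribbon cross-section from mass balance:
  Volume rate = throughput / density = 16663 / 2500 = 6.6652 m^3/h
  thickness = volume rate / (speed * 60 * width), i.e.
  thickness = throughput / (60 * speed * width * density) * 1000
  thickness = 16663 / (60 * 4.2 * 2.3 * 2500) * 1000 = 11.5 mm

11.5 mm


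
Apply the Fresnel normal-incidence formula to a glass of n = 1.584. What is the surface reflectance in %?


Fresnel reflectance at normal incidence:
  R = ((n - 1)/(n + 1))^2
  (n - 1)/(n + 1) = (1.584 - 1)/(1.584 + 1) = 0.226006
  R = 0.226006^2 = 0.0510787
  R(%) = 0.0510787 * 100 = 5.108%

5.108%


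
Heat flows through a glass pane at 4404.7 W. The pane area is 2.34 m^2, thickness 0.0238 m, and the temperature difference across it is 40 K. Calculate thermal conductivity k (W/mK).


Fourier's law rearranged: k = Q * t / (A * dT)
  Numerator = 4404.7 * 0.0238 = 104.83186
  Denominator = 2.34 * 40 = 93.6
  k = 104.83186 / 93.6 = 1.12 W/mK

1.12 W/mK


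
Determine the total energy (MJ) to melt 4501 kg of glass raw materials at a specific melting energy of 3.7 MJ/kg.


Total energy = mass * specific energy
  E = 4501 * 3.7 = 16653.7 MJ

16653.7 MJ


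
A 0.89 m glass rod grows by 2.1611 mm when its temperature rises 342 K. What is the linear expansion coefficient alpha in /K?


Rearrange dL = alpha * L0 * dT for alpha:
  alpha = dL / (L0 * dT)
  alpha = (2.1611 / 1000) / (0.89 * 342) = 0.0000071 /K = 7.1 x 10^-6 /K

7.1 x 10^-6 /K


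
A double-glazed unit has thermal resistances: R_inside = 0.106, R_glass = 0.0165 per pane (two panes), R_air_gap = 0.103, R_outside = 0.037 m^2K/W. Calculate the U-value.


Total thermal resistance (series):
  R_total = R_in + R_glass + R_air + R_glass + R_out
  R_total = 0.106 + 0.0165 + 0.103 + 0.0165 + 0.037 = 0.279 m^2K/W
U-value = 1 / R_total = 1 / 0.279 = 3.584 W/m^2K

3.584 W/m^2K


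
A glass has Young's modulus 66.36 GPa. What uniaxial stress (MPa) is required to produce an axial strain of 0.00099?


Rearrange E = sigma / epsilon:
  sigma = E * epsilon
  E (MPa) = 66.36 * 1000 = 66360
  sigma = 66360 * 0.00099 = 65.7 MPa

65.7 MPa


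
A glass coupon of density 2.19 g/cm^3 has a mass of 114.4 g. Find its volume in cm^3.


Rearrange rho = m / V:
  V = m / rho
  V = 114.4 / 2.19 = 52.237 cm^3

52.237 cm^3


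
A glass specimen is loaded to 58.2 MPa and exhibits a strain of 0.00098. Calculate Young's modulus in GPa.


Young's modulus: E = stress / strain
  E = 58.2 MPa / 0.00098 = 59387.76 MPa
Convert to GPa: 59387.76 / 1000 = 59.39 GPa

59.39 GPa


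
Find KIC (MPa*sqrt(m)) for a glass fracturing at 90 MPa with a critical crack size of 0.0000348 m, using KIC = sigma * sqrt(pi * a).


Fracture toughness: KIC = sigma * sqrt(pi * a)
  pi * a = pi * 0.0000348 = 0.000109327
  sqrt(pi * a) = 0.010456
  KIC = 90 * 0.010456 = 0.941 MPa*sqrt(m)

0.941 MPa*sqrt(m)


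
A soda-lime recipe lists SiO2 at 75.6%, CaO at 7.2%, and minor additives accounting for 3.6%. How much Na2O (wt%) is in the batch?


Pieces sum to 100%:
  Na2O = 100 - (SiO2 + CaO + others)
  Na2O = 100 - (75.6 + 7.2 + 3.6) = 13.6%

13.6%


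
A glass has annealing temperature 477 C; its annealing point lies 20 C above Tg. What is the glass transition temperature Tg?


Rearrange T_anneal = Tg + offset for Tg:
  Tg = T_anneal - offset = 477 - 20 = 457 C

457 C


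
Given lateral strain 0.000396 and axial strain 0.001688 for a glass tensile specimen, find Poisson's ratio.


Poisson's ratio: nu = lateral strain / axial strain
  nu = 0.000396 / 0.001688 = 0.2346

0.2346


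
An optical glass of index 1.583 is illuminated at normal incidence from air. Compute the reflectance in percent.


Fresnel reflectance at normal incidence:
  R = ((n - 1)/(n + 1))^2
  (n - 1)/(n + 1) = (1.583 - 1)/(1.583 + 1) = 0.225707
  R = 0.225707^2 = 0.0509436
  R(%) = 0.0509436 * 100 = 5.094%

5.094%


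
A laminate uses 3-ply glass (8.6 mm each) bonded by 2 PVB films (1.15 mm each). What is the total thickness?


Total thickness = glass contribution + PVB contribution
  Glass: 3 * 8.6 = 25.8 mm
  PVB: 2 * 1.15 = 2.3 mm
  Total = 25.8 + 2.3 = 28.1 mm

28.1 mm


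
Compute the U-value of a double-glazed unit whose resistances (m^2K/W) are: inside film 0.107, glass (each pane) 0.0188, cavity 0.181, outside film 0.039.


Total thermal resistance (series):
  R_total = R_in + R_glass + R_air + R_glass + R_out
  R_total = 0.107 + 0.0188 + 0.181 + 0.0188 + 0.039 = 0.3646 m^2K/W
U-value = 1 / R_total = 1 / 0.3646 = 2.743 W/m^2K

2.743 W/m^2K


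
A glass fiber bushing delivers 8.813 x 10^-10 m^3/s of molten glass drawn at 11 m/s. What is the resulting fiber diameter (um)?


Cross-sectional area from continuity:
  A = Q / v = 8.813 x 10^-10 / 11 = 8.011818 x 10^-11 m^2
Diameter from circular cross-section:
  d = sqrt(4A / pi) * 10^6 (m -> um)
  d = sqrt(4 * 8.011818 x 10^-11 / pi) * 10^6 = 10.1 um

10.1 um


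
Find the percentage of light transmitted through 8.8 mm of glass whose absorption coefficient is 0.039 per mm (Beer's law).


Beer-Lambert law: T = exp(-alpha * thickness)
  exponent = -0.039 * 8.8 = -0.3432
  T = exp(-0.3432) = 0.7095
  Percentage = 0.7095 * 100 = 70.95%

70.95%


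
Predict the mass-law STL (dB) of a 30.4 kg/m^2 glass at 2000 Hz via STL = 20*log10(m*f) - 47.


Mass law: STL = 20 * log10(m * f) - 47
  m * f = 30.4 * 2000 = 60800
  log10(60800) = 4.7839
  STL = 20 * 4.7839 - 47 = 95.678 - 47 = 48.7 dB

48.7 dB


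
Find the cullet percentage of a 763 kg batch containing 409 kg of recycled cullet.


Cullet ratio = (cullet mass / total batch mass) * 100
  Ratio = 409 / 763 * 100 = 53.6%

53.6%


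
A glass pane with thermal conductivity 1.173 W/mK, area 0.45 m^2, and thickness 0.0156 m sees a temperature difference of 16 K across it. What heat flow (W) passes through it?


Fourier's law: Q = k * A * dT / t
  Q = 1.173 * 0.45 * 16 / 0.0156
  Q = 8.4456 / 0.0156 = 541.4 W

541.4 W


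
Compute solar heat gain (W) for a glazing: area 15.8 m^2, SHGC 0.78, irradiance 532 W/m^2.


Solar heat gain: Q = Area * SHGC * Irradiance
  Q = 15.8 * 0.78 * 532 = 6556.4 W

6556.4 W


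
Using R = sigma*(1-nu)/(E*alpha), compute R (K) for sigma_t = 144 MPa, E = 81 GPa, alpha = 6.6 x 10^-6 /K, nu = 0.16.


Thermal shock resistance: R = sigma * (1 - nu) / (E * alpha)
  Numerator = 144 * (1 - 0.16) = 120.96
  Denominator = 81 * 1000 * (6.6 x 10^-6) = 0.5346
  R = 120.96 / 0.5346 = 226.3 K

226.3 K


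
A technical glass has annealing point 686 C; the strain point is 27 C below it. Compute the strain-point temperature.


Strain point = annealing point - difference:
  T_strain = 686 - 27 = 659 C

659 C


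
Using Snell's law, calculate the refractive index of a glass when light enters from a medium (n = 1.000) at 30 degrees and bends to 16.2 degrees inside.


Apply Snell's law: n1 * sin(theta1) = n2 * sin(theta2)
  n2 = n1 * sin(theta1) / sin(theta2)
  sin(30) = 0.5
  sin(16.2) = 0.278991
  n2 = 1.000 * 0.5 / 0.278991 = 1.7922

1.7922


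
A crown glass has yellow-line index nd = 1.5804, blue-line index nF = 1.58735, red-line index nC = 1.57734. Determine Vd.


Abbe number formula: Vd = (nd - 1) / (nF - nC)
  nd - 1 = 1.5804 - 1 = 0.5804
  nF - nC = 1.58735 - 1.57734 = 0.01001
  Vd = 0.5804 / 0.01001 = 57.98

57.98


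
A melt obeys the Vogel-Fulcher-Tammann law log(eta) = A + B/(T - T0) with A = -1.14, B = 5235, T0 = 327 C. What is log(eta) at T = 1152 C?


VFT equation: log(eta) = A + B / (T - T0)
  T - T0 = 1152 - 327 = 825
  B / (T - T0) = 5235 / 825 = 6.345
  log(eta) = -1.14 + 6.345 = 5.205

5.205


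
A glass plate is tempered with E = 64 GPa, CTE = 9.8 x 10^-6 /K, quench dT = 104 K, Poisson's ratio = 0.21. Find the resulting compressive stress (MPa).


Tempering stress: sigma = E * alpha * dT / (1 - nu)
  E (MPa) = 64 * 1000 = 64000
  Numerator = 64000 * (9.8 x 10^-6) * 104 = 65.2288
  Denominator = 1 - 0.21 = 0.79
  sigma = 65.2288 / 0.79 = 82.6 MPa

82.6 MPa


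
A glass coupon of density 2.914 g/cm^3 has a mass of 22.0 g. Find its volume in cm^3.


Rearrange rho = m / V:
  V = m / rho
  V = 22.0 / 2.914 = 7.55 cm^3

7.55 cm^3


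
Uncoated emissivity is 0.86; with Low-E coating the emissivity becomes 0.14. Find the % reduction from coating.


Percentage reduction = (1 - coated/uncoated) * 100
  Ratio = 0.14 / 0.86 = 0.1628
  Reduction = (1 - 0.1628) * 100 = 83.7%

83.7%


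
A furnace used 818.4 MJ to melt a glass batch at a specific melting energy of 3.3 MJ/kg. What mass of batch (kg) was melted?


Rearrange E = m * s for m:
  m = E / s
  m = 818.4 / 3.3 = 248.0 kg

248.0 kg


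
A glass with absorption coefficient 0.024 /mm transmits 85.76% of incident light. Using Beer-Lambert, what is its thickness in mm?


Rearrange T = exp(-alpha * thickness):
  thickness = -ln(T) / alpha
  T = 85.76/100 = 0.8576
  ln(T) = -0.15362
  -ln(T) = 0.15362
  thickness = 0.15362 / 0.024 = 6.4 mm

6.4 mm


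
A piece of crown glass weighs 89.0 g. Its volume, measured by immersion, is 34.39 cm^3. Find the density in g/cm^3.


Use the definition of density:
  rho = mass / volume
  rho = 89.0 / 34.39 = 2.588 g/cm^3

2.588 g/cm^3


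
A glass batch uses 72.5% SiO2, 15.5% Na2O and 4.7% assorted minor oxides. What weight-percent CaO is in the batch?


Pieces sum to 100%:
  CaO = 100 - (SiO2 + Na2O + others)
  CaO = 100 - (72.5 + 15.5 + 4.7) = 7.3%

7.3%


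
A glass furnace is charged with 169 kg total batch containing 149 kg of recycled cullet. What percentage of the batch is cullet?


Cullet ratio = (cullet mass / total batch mass) * 100
  Ratio = 149 / 169 * 100 = 88.17%

88.17%


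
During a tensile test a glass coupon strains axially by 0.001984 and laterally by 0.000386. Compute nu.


Poisson's ratio: nu = lateral strain / axial strain
  nu = 0.000386 / 0.001984 = 0.1946

0.1946


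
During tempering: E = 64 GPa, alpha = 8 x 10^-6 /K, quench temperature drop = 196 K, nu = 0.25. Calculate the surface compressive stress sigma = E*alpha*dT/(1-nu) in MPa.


Tempering stress: sigma = E * alpha * dT / (1 - nu)
  E (MPa) = 64 * 1000 = 64000
  Numerator = 64000 * (8 x 10^-6) * 196 = 100.352
  Denominator = 1 - 0.25 = 0.75
  sigma = 100.352 / 0.75 = 133.8 MPa

133.8 MPa


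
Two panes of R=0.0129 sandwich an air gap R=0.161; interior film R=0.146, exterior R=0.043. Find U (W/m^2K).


Total thermal resistance (series):
  R_total = R_in + R_glass + R_air + R_glass + R_out
  R_total = 0.146 + 0.0129 + 0.161 + 0.0129 + 0.043 = 0.3758 m^2K/W
U-value = 1 / R_total = 1 / 0.3758 = 2.661 W/m^2K

2.661 W/m^2K


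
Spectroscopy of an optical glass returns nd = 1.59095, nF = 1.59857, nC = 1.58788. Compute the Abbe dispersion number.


Abbe number formula: Vd = (nd - 1) / (nF - nC)
  nd - 1 = 1.59095 - 1 = 0.59095
  nF - nC = 1.59857 - 1.58788 = 0.01069
  Vd = 0.59095 / 0.01069 = 55.28

55.28


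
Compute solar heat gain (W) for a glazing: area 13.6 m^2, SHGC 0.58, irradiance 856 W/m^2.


Solar heat gain: Q = Area * SHGC * Irradiance
  Q = 13.6 * 0.58 * 856 = 6752.1 W

6752.1 W


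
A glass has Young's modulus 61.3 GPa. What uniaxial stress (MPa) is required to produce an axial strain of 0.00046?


Rearrange E = sigma / epsilon:
  sigma = E * epsilon
  E (MPa) = 61.3 * 1000 = 61300
  sigma = 61300 * 0.00046 = 28.2 MPa

28.2 MPa


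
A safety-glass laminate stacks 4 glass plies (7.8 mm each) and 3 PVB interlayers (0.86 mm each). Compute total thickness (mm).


Total thickness = glass contribution + PVB contribution
  Glass: 4 * 7.8 = 31.2 mm
  PVB: 3 * 0.86 = 2.58 mm
  Total = 31.2 + 2.58 = 33.78 mm

33.78 mm


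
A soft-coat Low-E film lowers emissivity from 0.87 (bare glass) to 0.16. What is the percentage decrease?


Percentage reduction = (1 - coated/uncoated) * 100
  Ratio = 0.16 / 0.87 = 0.1839
  Reduction = (1 - 0.1839) * 100 = 81.6%

81.6%


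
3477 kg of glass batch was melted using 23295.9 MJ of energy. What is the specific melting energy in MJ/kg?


Rearrange E = m * s for s:
  s = E / m
  s = 23295.9 / 3477 = 6.7 MJ/kg

6.7 MJ/kg


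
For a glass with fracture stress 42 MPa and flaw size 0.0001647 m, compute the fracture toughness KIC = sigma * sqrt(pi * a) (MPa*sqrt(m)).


Fracture toughness: KIC = sigma * sqrt(pi * a)
  pi * a = pi * 0.0001647 = 0.00051742
  sqrt(pi * a) = 0.022747
  KIC = 42 * 0.022747 = 0.955 MPa*sqrt(m)

0.955 MPa*sqrt(m)


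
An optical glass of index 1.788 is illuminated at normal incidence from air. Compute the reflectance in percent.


Fresnel reflectance at normal incidence:
  R = ((n - 1)/(n + 1))^2
  (n - 1)/(n + 1) = (1.788 - 1)/(1.788 + 1) = 0.28264
  R = 0.28264^2 = 0.0798854
  R(%) = 0.0798854 * 100 = 7.989%

7.989%


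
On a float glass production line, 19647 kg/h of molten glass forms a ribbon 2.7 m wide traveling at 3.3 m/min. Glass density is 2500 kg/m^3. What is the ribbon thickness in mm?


Ribbon cross-section from mass balance:
  Volume rate = throughput / density = 19647 / 2500 = 7.8588 m^3/h
  thickness = volume rate / (speed * 60 * width), i.e.
  thickness = throughput / (60 * speed * width * density) * 1000
  thickness = 19647 / (60 * 3.3 * 2.7 * 2500) * 1000 = 14.7 mm

14.7 mm


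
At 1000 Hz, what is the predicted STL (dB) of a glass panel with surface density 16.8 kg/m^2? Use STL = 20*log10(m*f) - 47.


Mass law: STL = 20 * log10(m * f) - 47
  m * f = 16.8 * 1000 = 16800
  log10(16800) = 4.22531
  STL = 20 * 4.22531 - 47 = 84.5062 - 47 = 37.5 dB

37.5 dB


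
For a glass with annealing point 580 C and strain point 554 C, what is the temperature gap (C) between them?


Gap = T_anneal - T_strain:
  gap = 580 - 554 = 26 C

26 C


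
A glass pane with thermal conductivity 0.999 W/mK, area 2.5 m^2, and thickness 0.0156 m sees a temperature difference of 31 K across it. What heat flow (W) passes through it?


Fourier's law: Q = k * A * dT / t
  Q = 0.999 * 2.5 * 31 / 0.0156
  Q = 77.4225 / 0.0156 = 4963 W

4963 W


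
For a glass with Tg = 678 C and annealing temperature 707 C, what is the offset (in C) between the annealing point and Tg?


Offset = T_anneal - Tg:
  offset = 707 - 678 = 29 C

29 C


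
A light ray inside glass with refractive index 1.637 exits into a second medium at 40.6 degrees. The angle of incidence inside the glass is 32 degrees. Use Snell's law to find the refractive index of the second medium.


Apply Snell's law: n1 * sin(theta1) = n2 * sin(theta2)
  n2 = n1 * sin(theta1) / sin(theta2)
  sin(32) = 0.529919
  sin(40.6) = 0.650774
  n2 = 1.637 * 0.529919 / 0.650774 = 1.333

1.333


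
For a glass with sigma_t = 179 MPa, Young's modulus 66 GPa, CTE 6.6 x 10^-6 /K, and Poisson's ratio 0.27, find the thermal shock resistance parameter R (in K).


Thermal shock resistance: R = sigma * (1 - nu) / (E * alpha)
  Numerator = 179 * (1 - 0.27) = 130.67
  Denominator = 66 * 1000 * (6.6 x 10^-6) = 0.4356
  R = 130.67 / 0.4356 = 300.0 K

300.0 K


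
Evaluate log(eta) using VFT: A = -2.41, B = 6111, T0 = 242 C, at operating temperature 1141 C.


VFT equation: log(eta) = A + B / (T - T0)
  T - T0 = 1141 - 242 = 899
  B / (T - T0) = 6111 / 899 = 6.798
  log(eta) = -2.41 + 6.798 = 4.388

4.388


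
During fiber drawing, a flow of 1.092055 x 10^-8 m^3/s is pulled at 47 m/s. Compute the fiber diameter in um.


Cross-sectional area from continuity:
  A = Q / v = 1.092055 x 10^-8 / 47 = 2.323521 x 10^-10 m^2
Diameter from circular cross-section:
  d = sqrt(4A / pi) * 10^6 (m -> um)
  d = sqrt(4 * 2.323521 x 10^-10 / pi) * 10^6 = 17.2 um

17.2 um


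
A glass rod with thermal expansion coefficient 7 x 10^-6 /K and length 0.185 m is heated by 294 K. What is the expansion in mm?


Thermal expansion formula: dL = alpha * L0 * dT
  dL = (7 x 10^-6) * 0.185 * 294 = 0.00038073 m
Convert to mm: 0.00038073 * 1000 = 0.3807 mm

0.3807 mm


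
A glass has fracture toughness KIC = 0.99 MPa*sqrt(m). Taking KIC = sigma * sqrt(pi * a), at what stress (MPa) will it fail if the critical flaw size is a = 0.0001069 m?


Rearrange KIC = sigma * sqrt(pi * a):
  sigma = KIC / sqrt(pi * a)
  sqrt(pi * 0.0001069) = 0.018326
  sigma = 0.99 / 0.018326 = 54.02 MPa

54.02 MPa


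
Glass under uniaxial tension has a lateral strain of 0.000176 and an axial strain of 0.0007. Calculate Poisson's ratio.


Poisson's ratio: nu = lateral strain / axial strain
  nu = 0.000176 / 0.0007 = 0.2514

0.2514


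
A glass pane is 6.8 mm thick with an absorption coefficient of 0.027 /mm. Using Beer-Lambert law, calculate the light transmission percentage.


Beer-Lambert law: T = exp(-alpha * thickness)
  exponent = -0.027 * 6.8 = -0.1836
  T = exp(-0.1836) = 0.8323
  Percentage = 0.8323 * 100 = 83.23%

83.23%


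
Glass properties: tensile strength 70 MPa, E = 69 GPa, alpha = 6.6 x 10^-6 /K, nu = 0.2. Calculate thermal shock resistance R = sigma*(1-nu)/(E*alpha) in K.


Thermal shock resistance: R = sigma * (1 - nu) / (E * alpha)
  Numerator = 70 * (1 - 0.2) = 56.0
  Denominator = 69 * 1000 * (6.6 x 10^-6) = 0.4554
  R = 56.0 / 0.4554 = 123.0 K

123.0 K


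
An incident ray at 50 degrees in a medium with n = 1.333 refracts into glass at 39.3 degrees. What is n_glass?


Apply Snell's law: n1 * sin(theta1) = n2 * sin(theta2)
  n2 = n1 * sin(theta1) / sin(theta2)
  sin(50) = 0.766044
  sin(39.3) = 0.633381
  n2 = 1.333 * 0.766044 / 0.633381 = 1.6122

1.6122


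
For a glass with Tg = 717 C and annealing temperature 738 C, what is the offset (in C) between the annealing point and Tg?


Offset = T_anneal - Tg:
  offset = 738 - 717 = 21 C

21 C


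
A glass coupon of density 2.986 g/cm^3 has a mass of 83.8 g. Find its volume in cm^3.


Rearrange rho = m / V:
  V = m / rho
  V = 83.8 / 2.986 = 28.064 cm^3

28.064 cm^3


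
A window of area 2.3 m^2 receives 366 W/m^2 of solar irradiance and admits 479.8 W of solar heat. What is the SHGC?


Rearrange Q = Area * SHGC * Irradiance:
  SHGC = Q / (Area * Irradiance)
  SHGC = 479.8 / (2.3 * 366) = 0.57

0.57


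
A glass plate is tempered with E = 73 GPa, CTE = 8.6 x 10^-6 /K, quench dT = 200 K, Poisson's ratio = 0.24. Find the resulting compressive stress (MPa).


Tempering stress: sigma = E * alpha * dT / (1 - nu)
  E (MPa) = 73 * 1000 = 73000
  Numerator = 73000 * (8.6 x 10^-6) * 200 = 125.56
  Denominator = 1 - 0.24 = 0.76
  sigma = 125.56 / 0.76 = 165.2 MPa

165.2 MPa


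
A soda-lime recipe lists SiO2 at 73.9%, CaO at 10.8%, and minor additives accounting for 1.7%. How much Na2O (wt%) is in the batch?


Pieces sum to 100%:
  Na2O = 100 - (SiO2 + CaO + others)
  Na2O = 100 - (73.9 + 10.8 + 1.7) = 13.6%

13.6%


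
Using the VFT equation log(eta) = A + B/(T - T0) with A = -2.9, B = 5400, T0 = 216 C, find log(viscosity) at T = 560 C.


VFT equation: log(eta) = A + B / (T - T0)
  T - T0 = 560 - 216 = 344
  B / (T - T0) = 5400 / 344 = 15.698
  log(eta) = -2.9 + 15.698 = 12.798

12.798


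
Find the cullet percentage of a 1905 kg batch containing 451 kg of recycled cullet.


Cullet ratio = (cullet mass / total batch mass) * 100
  Ratio = 451 / 1905 * 100 = 23.67%

23.67%


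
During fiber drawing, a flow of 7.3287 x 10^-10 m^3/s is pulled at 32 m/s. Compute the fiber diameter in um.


Cross-sectional area from continuity:
  A = Q / v = 7.3287 x 10^-10 / 32 = 2.290219 x 10^-11 m^2
Diameter from circular cross-section:
  d = sqrt(4A / pi) * 10^6 (m -> um)
  d = sqrt(4 * 2.290219 x 10^-11 / pi) * 10^6 = 5.4 um

5.4 um


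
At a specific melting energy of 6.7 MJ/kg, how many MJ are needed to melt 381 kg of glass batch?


Total energy = mass * specific energy
  E = 381 * 6.7 = 2552.7 MJ

2552.7 MJ


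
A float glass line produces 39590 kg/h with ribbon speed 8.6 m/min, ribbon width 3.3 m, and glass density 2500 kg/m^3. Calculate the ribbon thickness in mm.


Ribbon cross-section from mass balance:
  Volume rate = throughput / density = 39590 / 2500 = 15.836 m^3/h
  thickness = volume rate / (speed * 60 * width), i.e.
  thickness = throughput / (60 * speed * width * density) * 1000
  thickness = 39590 / (60 * 8.6 * 3.3 * 2500) * 1000 = 9.3 mm

9.3 mm


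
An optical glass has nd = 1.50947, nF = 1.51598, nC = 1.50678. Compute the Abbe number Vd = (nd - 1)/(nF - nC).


Abbe number formula: Vd = (nd - 1) / (nF - nC)
  nd - 1 = 1.50947 - 1 = 0.50947
  nF - nC = 1.51598 - 1.50678 = 0.0092
  Vd = 0.50947 / 0.0092 = 55.38

55.38


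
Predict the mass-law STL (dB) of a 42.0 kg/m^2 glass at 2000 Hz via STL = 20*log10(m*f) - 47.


Mass law: STL = 20 * log10(m * f) - 47
  m * f = 42.0 * 2000 = 84000
  log10(84000) = 4.92428
  STL = 20 * 4.92428 - 47 = 98.4856 - 47 = 51.5 dB

51.5 dB


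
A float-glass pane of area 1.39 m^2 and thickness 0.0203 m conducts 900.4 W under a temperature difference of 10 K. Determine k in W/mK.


Fourier's law rearranged: k = Q * t / (A * dT)
  Numerator = 900.4 * 0.0203 = 18.27812
  Denominator = 1.39 * 10 = 13.9
  k = 18.27812 / 13.9 = 1.315 W/mK

1.315 W/mK


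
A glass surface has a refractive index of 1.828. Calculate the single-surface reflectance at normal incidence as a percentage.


Fresnel reflectance at normal incidence:
  R = ((n - 1)/(n + 1))^2
  (n - 1)/(n + 1) = (1.828 - 1)/(1.828 + 1) = 0.292786
  R = 0.292786^2 = 0.0857236
  R(%) = 0.0857236 * 100 = 8.572%

8.572%


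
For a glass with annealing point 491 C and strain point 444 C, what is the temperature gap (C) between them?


Gap = T_anneal - T_strain:
  gap = 491 - 444 = 47 C

47 C


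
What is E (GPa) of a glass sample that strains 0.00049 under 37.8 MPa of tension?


Young's modulus: E = stress / strain
  E = 37.8 MPa / 0.00049 = 77142.86 MPa
Convert to GPa: 77142.86 / 1000 = 77.14 GPa

77.14 GPa


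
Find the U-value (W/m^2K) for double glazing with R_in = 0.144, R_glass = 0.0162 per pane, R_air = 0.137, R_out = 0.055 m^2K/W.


Total thermal resistance (series):
  R_total = R_in + R_glass + R_air + R_glass + R_out
  R_total = 0.144 + 0.0162 + 0.137 + 0.0162 + 0.055 = 0.3684 m^2K/W
U-value = 1 / R_total = 1 / 0.3684 = 2.714 W/m^2K

2.714 W/m^2K


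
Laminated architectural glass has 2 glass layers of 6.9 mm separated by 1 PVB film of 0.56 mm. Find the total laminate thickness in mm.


Total thickness = glass contribution + PVB contribution
  Glass: 2 * 6.9 = 13.8 mm
  PVB: 1 * 0.56 = 0.56 mm
  Total = 13.8 + 0.56 = 14.36 mm

14.36 mm


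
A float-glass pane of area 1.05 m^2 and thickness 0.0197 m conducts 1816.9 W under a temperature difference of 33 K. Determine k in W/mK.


Fourier's law rearranged: k = Q * t / (A * dT)
  Numerator = 1816.9 * 0.0197 = 35.79293
  Denominator = 1.05 * 33 = 34.65
  k = 35.79293 / 34.65 = 1.033 W/mK

1.033 W/mK


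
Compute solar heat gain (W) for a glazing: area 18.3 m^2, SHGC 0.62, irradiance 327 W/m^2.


Solar heat gain: Q = Area * SHGC * Irradiance
  Q = 18.3 * 0.62 * 327 = 3710.1 W

3710.1 W


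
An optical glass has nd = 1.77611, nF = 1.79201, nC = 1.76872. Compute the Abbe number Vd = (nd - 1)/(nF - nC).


Abbe number formula: Vd = (nd - 1) / (nF - nC)
  nd - 1 = 1.77611 - 1 = 0.77611
  nF - nC = 1.79201 - 1.76872 = 0.02329
  Vd = 0.77611 / 0.02329 = 33.32

33.32


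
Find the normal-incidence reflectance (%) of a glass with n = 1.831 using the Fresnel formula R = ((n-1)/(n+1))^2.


Fresnel reflectance at normal incidence:
  R = ((n - 1)/(n + 1))^2
  (n - 1)/(n + 1) = (1.831 - 1)/(1.831 + 1) = 0.293536
  R = 0.293536^2 = 0.0861634
  R(%) = 0.0861634 * 100 = 8.616%

8.616%


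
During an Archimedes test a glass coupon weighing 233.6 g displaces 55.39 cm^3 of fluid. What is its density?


Use the definition of density:
  rho = mass / volume
  rho = 233.6 / 55.39 = 4.217 g/cm^3

4.217 g/cm^3


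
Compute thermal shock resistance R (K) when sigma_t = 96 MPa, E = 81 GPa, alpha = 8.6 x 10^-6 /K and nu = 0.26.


Thermal shock resistance: R = sigma * (1 - nu) / (E * alpha)
  Numerator = 96 * (1 - 0.26) = 71.04
  Denominator = 81 * 1000 * (8.6 x 10^-6) = 0.6966
  R = 71.04 / 0.6966 = 102.0 K

102.0 K


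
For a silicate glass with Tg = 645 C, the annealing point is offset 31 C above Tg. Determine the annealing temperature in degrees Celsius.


The annealing temperature is Tg plus the offset:
  T_anneal = 645 + 31 = 676 C

676 C


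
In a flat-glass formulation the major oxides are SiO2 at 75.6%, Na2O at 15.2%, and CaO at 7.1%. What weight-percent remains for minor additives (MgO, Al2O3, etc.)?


Sum the three major oxides:
  SiO2 + Na2O + CaO = 75.6 + 15.2 + 7.1 = 97.9%
Subtract from 100%:
  Others = 100 - 97.9 = 2.1%

2.1%


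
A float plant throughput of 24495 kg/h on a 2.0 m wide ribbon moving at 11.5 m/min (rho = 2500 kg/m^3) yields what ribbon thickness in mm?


Ribbon cross-section from mass balance:
  Volume rate = throughput / density = 24495 / 2500 = 9.798 m^3/h
  thickness = volume rate / (speed * 60 * width), i.e.
  thickness = throughput / (60 * speed * width * density) * 1000
  thickness = 24495 / (60 * 11.5 * 2.0 * 2500) * 1000 = 7.1 mm

7.1 mm


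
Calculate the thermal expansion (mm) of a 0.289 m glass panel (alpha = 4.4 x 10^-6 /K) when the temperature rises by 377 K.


Thermal expansion formula: dL = alpha * L0 * dT
  dL = (4.4 x 10^-6) * 0.289 * 377 = 0.00047939 m
Convert to mm: 0.00047939 * 1000 = 0.4794 mm

0.4794 mm


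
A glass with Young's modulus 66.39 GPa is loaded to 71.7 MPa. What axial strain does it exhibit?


Rearrange E = sigma / epsilon:
  epsilon = sigma / E
  E (MPa) = 66.39 * 1000 = 66390
  epsilon = 71.7 / 66390 = 0.00108

0.00108


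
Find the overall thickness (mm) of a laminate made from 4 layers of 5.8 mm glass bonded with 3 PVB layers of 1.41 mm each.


Total thickness = glass contribution + PVB contribution
  Glass: 4 * 5.8 = 23.2 mm
  PVB: 3 * 1.41 = 4.23 mm
  Total = 23.2 + 4.23 = 27.43 mm

27.43 mm


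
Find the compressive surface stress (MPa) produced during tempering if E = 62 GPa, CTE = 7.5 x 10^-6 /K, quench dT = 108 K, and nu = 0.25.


Tempering stress: sigma = E * alpha * dT / (1 - nu)
  E (MPa) = 62 * 1000 = 62000
  Numerator = 62000 * (7.5 x 10^-6) * 108 = 50.22
  Denominator = 1 - 0.25 = 0.75
  sigma = 50.22 / 0.75 = 67.0 MPa

67.0 MPa


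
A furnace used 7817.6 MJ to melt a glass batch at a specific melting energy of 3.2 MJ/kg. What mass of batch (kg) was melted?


Rearrange E = m * s for m:
  m = E / s
  m = 7817.6 / 3.2 = 2443.0 kg

2443.0 kg


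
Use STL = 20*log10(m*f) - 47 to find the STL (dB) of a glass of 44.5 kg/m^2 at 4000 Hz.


Mass law: STL = 20 * log10(m * f) - 47
  m * f = 44.5 * 4000 = 178000
  log10(178000) = 5.25042
  STL = 20 * 5.25042 - 47 = 105.0084 - 47 = 58.0 dB

58.0 dB


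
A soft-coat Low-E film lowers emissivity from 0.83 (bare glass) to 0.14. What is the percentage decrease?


Percentage reduction = (1 - coated/uncoated) * 100
  Ratio = 0.14 / 0.83 = 0.1687
  Reduction = (1 - 0.1687) * 100 = 83.1%

83.1%


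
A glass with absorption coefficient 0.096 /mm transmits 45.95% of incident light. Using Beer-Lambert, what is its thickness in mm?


Rearrange T = exp(-alpha * thickness):
  thickness = -ln(T) / alpha
  T = 45.95/100 = 0.4595
  ln(T) = -0.77762
  -ln(T) = 0.77762
  thickness = 0.77762 / 0.096 = 8.1 mm

8.1 mm


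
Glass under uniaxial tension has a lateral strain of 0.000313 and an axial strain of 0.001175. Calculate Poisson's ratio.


Poisson's ratio: nu = lateral strain / axial strain
  nu = 0.000313 / 0.001175 = 0.2664

0.2664


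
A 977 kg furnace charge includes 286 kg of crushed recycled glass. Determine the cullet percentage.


Cullet ratio = (cullet mass / total batch mass) * 100
  Ratio = 286 / 977 * 100 = 29.27%

29.27%


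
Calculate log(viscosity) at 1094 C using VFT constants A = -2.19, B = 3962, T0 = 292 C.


VFT equation: log(eta) = A + B / (T - T0)
  T - T0 = 1094 - 292 = 802
  B / (T - T0) = 3962 / 802 = 4.94
  log(eta) = -2.19 + 4.94 = 2.75

2.75


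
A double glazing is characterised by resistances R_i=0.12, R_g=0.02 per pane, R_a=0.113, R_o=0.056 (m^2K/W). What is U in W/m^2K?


Total thermal resistance (series):
  R_total = R_in + R_glass + R_air + R_glass + R_out
  R_total = 0.12 + 0.02 + 0.113 + 0.02 + 0.056 = 0.329 m^2K/W
U-value = 1 / R_total = 1 / 0.329 = 3.04 W/m^2K

3.04 W/m^2K


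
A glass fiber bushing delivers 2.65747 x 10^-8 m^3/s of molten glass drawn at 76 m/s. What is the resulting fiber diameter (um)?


Cross-sectional area from continuity:
  A = Q / v = 2.65747 x 10^-8 / 76 = 3.496671 x 10^-10 m^2
Diameter from circular cross-section:
  d = sqrt(4A / pi) * 10^6 (m -> um)
  d = sqrt(4 * 3.496671 x 10^-10 / pi) * 10^6 = 21.1 um

21.1 um


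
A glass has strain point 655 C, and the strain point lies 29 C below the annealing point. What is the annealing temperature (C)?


T_anneal = T_strain + gap:
  T_anneal = 655 + 29 = 684 C

684 C


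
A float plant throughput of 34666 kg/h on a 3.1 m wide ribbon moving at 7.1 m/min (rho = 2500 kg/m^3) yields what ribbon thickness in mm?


Ribbon cross-section from mass balance:
  Volume rate = throughput / density = 34666 / 2500 = 13.8664 m^3/h
  thickness = volume rate / (speed * 60 * width), i.e.
  thickness = throughput / (60 * speed * width * density) * 1000
  thickness = 34666 / (60 * 7.1 * 3.1 * 2500) * 1000 = 10.5 mm

10.5 mm


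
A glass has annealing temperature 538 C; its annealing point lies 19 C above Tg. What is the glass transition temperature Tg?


Rearrange T_anneal = Tg + offset for Tg:
  Tg = T_anneal - offset = 538 - 19 = 519 C

519 C


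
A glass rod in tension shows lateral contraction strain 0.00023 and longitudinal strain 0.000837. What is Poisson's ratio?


Poisson's ratio: nu = lateral strain / axial strain
  nu = 0.00023 / 0.000837 = 0.2748

0.2748


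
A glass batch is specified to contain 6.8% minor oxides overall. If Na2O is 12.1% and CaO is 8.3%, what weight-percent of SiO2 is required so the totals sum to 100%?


Known pieces sum to 100%:
  SiO2 = 100 - (others + Na2O + CaO)
  SiO2 = 100 - (6.8 + 12.1 + 8.3) = 72.8%

72.8%


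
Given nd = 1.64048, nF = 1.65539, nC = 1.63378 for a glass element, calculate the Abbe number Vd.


Abbe number formula: Vd = (nd - 1) / (nF - nC)
  nd - 1 = 1.64048 - 1 = 0.64048
  nF - nC = 1.65539 - 1.63378 = 0.02161
  Vd = 0.64048 / 0.02161 = 29.64

29.64


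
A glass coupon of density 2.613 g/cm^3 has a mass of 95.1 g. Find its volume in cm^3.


Rearrange rho = m / V:
  V = m / rho
  V = 95.1 / 2.613 = 36.395 cm^3

36.395 cm^3


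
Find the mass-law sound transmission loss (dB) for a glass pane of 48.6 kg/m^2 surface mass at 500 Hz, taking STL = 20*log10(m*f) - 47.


Mass law: STL = 20 * log10(m * f) - 47
  m * f = 48.6 * 500 = 24300
  log10(24300) = 4.38561
  STL = 20 * 4.38561 - 47 = 87.7122 - 47 = 40.7 dB

40.7 dB


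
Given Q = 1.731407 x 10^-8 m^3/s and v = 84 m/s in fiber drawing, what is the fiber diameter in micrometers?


Cross-sectional area from continuity:
  A = Q / v = 1.731407 x 10^-8 / 84 = 2.061199 x 10^-10 m^2
Diameter from circular cross-section:
  d = sqrt(4A / pi) * 10^6 (m -> um)
  d = sqrt(4 * 2.061199 x 10^-10 / pi) * 10^6 = 16.2 um

16.2 um


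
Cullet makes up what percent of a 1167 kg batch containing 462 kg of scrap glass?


Cullet ratio = (cullet mass / total batch mass) * 100
  Ratio = 462 / 1167 * 100 = 39.59%

39.59%


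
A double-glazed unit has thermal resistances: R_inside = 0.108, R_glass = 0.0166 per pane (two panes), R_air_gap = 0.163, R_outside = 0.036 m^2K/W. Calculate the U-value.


Total thermal resistance (series):
  R_total = R_in + R_glass + R_air + R_glass + R_out
  R_total = 0.108 + 0.0166 + 0.163 + 0.0166 + 0.036 = 0.3402 m^2K/W
U-value = 1 / R_total = 1 / 0.3402 = 2.939 W/m^2K

2.939 W/m^2K


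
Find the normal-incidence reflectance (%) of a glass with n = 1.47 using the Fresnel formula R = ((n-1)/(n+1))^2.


Fresnel reflectance at normal incidence:
  R = ((n - 1)/(n + 1))^2
  (n - 1)/(n + 1) = (1.47 - 1)/(1.47 + 1) = 0.190283
  R = 0.190283^2 = 0.0362076
  R(%) = 0.0362076 * 100 = 3.621%

3.621%


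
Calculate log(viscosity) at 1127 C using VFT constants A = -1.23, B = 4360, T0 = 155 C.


VFT equation: log(eta) = A + B / (T - T0)
  T - T0 = 1127 - 155 = 972
  B / (T - T0) = 4360 / 972 = 4.486
  log(eta) = -1.23 + 4.486 = 3.256

3.256


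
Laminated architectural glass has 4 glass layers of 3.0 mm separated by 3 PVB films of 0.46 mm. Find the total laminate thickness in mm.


Total thickness = glass contribution + PVB contribution
  Glass: 4 * 3.0 = 12.0 mm
  PVB: 3 * 0.46 = 1.38 mm
  Total = 12.0 + 1.38 = 13.38 mm

13.38 mm


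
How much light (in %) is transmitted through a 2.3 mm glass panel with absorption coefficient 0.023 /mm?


Beer-Lambert law: T = exp(-alpha * thickness)
  exponent = -0.023 * 2.3 = -0.0529
  T = exp(-0.0529) = 0.9485
  Percentage = 0.9485 * 100 = 94.85%

94.85%


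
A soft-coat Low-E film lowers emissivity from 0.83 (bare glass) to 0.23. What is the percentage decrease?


Percentage reduction = (1 - coated/uncoated) * 100
  Ratio = 0.23 / 0.83 = 0.2771
  Reduction = (1 - 0.2771) * 100 = 72.3%

72.3%


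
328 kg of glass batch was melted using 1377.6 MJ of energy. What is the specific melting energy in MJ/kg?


Rearrange E = m * s for s:
  s = E / m
  s = 1377.6 / 328 = 4.2 MJ/kg

4.2 MJ/kg


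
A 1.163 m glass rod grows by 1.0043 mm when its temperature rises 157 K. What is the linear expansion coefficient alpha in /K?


Rearrange dL = alpha * L0 * dT for alpha:
  alpha = dL / (L0 * dT)
  alpha = (1.0043 / 1000) / (1.163 * 157) = 0.0000055 /K = 5.5 x 10^-6 /K

5.5 x 10^-6 /K


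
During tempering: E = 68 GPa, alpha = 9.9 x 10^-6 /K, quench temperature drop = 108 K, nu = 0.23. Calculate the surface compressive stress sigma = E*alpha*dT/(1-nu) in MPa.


Tempering stress: sigma = E * alpha * dT / (1 - nu)
  E (MPa) = 68 * 1000 = 68000
  Numerator = 68000 * (9.9 x 10^-6) * 108 = 72.7056
  Denominator = 1 - 0.23 = 0.77
  sigma = 72.7056 / 0.77 = 94.4 MPa

94.4 MPa


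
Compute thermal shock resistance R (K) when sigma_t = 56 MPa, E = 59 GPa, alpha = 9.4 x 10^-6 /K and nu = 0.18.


Thermal shock resistance: R = sigma * (1 - nu) / (E * alpha)
  Numerator = 56 * (1 - 0.18) = 45.92
  Denominator = 59 * 1000 * (9.4 x 10^-6) = 0.5546
  R = 45.92 / 0.5546 = 82.8 K

82.8 K


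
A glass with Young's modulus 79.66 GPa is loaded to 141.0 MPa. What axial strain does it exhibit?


Rearrange E = sigma / epsilon:
  epsilon = sigma / E
  E (MPa) = 79.66 * 1000 = 79660
  epsilon = 141.0 / 79660 = 0.00177

0.00177


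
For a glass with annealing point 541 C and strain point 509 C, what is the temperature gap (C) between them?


Gap = T_anneal - T_strain:
  gap = 541 - 509 = 32 C

32 C


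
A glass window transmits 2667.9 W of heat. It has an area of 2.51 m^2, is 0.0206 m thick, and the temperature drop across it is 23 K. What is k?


Fourier's law rearranged: k = Q * t / (A * dT)
  Numerator = 2667.9 * 0.0206 = 54.95874
  Denominator = 2.51 * 23 = 57.73
  k = 54.95874 / 57.73 = 0.952 W/mK

0.952 W/mK


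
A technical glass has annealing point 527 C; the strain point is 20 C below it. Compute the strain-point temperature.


Strain point = annealing point - difference:
  T_strain = 527 - 20 = 507 C

507 C


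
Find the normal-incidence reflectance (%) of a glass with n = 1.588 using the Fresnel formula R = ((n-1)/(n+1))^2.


Fresnel reflectance at normal incidence:
  R = ((n - 1)/(n + 1))^2
  (n - 1)/(n + 1) = (1.588 - 1)/(1.588 + 1) = 0.227202
  R = 0.227202^2 = 0.0516207
  R(%) = 0.0516207 * 100 = 5.162%

5.162%


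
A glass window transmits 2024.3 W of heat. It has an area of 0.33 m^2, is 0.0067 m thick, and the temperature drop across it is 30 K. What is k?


Fourier's law rearranged: k = Q * t / (A * dT)
  Numerator = 2024.3 * 0.0067 = 13.56281
  Denominator = 0.33 * 30 = 9.9
  k = 13.56281 / 9.9 = 1.37 W/mK

1.37 W/mK


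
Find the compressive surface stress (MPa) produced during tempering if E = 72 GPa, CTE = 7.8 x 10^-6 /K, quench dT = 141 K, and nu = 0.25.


Tempering stress: sigma = E * alpha * dT / (1 - nu)
  E (MPa) = 72 * 1000 = 72000
  Numerator = 72000 * (7.8 x 10^-6) * 141 = 79.1856
  Denominator = 1 - 0.25 = 0.75
  sigma = 79.1856 / 0.75 = 105.6 MPa

105.6 MPa


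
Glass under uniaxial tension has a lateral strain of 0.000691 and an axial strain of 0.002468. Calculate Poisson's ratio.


Poisson's ratio: nu = lateral strain / axial strain
  nu = 0.000691 / 0.002468 = 0.28

0.28


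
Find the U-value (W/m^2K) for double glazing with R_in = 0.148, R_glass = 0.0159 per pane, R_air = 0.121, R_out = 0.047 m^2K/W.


Total thermal resistance (series):
  R_total = R_in + R_glass + R_air + R_glass + R_out
  R_total = 0.148 + 0.0159 + 0.121 + 0.0159 + 0.047 = 0.3478 m^2K/W
U-value = 1 / R_total = 1 / 0.3478 = 2.875 W/m^2K

2.875 W/m^2K
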